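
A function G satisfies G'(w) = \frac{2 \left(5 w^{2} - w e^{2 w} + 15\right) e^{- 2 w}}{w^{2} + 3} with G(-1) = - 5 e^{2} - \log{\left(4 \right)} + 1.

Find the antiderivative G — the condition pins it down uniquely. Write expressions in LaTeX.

Whatever form G(w) takes, its d/dw must return the stated G'(w).
A general antiderivative is - \log{\left(w^{2} + 3 \right)} - 5 e^{- 2 w} + C.
The condition gives C = - 5 e^{2} - \log{\left(4 \right)} + 1 - (- 5 e^{2} - \log{\left(4 \right)}) = 1.
So G(w) = - \left(e^{2 w} \log{\left(w^{2} + 3 \right)} - e^{2 w} + 5\right) e^{- 2 w}.
Check: d/dw[- \left(e^{2 w} \log{\left(w^{2} + 3 \right)} - e^{2 w} + 5\right) e^{- 2 w}] = \frac{10 w^{2} - 2 w e^{2 w} + 30}{w^{2} e^{2 w} + 3 e^{2 w}}, which equals G'(w).

G(w) = - \left(e^{2 w} \log{\left(w^{2} + 3 \right)} - e^{2 w} + 5\right) e^{- 2 w}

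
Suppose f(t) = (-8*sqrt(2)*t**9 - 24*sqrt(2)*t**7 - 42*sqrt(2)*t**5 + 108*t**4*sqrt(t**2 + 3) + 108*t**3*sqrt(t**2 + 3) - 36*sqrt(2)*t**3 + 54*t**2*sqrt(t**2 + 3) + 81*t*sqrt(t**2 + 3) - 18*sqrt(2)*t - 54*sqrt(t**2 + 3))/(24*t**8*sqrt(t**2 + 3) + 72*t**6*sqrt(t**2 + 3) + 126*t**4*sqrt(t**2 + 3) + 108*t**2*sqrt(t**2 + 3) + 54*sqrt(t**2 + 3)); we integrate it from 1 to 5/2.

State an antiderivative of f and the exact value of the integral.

Antiderivative: F(t) = -t/(2*t**4/3 + t**2 + 1) - sqrt(2*t**2 + 6)/3 - 3/(8*t**4/3 + 4*t**2 + 4); value = -sqrt(74)/6 + 14283/25568 + 2*sqrt(2)/3

A first test for any F(t): its t-derivative must equal f(t) identically.
F(t) = -t/(2*t**4/3 + t**2 + 1) - sqrt(2*t**2 + 6)/3 - 3/(8*t**4/3 + 4*t**2 + 4) is an antiderivative of f.
Check: d/dt[-t/(2*t**4/3 + t**2 + 1) - sqrt(2*t**2 + 6)/3 - 3/(8*t**4/3 + 4*t**2 + 4)] = (-8*sqrt(2)*t**9 - 24*sqrt(2)*t**7 - 42*sqrt(2)*t**5 + 108*t**4*sqrt(t**2 + 3) + 108*t**3*sqrt(t**2 + 3) - 36*sqrt(2)*t**3 + 54*t**2*sqrt(t**2 + 3) + 81*t*sqrt(t**2 + 3) - 18*sqrt(2)*t - 54*sqrt(t**2 + 3))/(24*t**8*sqrt(t**2 + 3) + 72*t**6*sqrt(t**2 + 3) + 126*t**4*sqrt(t**2 + 3) + 108*t**2*sqrt(t**2 + 3) + 54*sqrt(t**2 + 3)) = f(t).
F(5/2) = -sqrt(74)/6 - 78/799; F(1) = -2*sqrt(2)/3 - 21/32.
Integral = F(5/2) - F(1) = -sqrt(74)/6 + 14283/25568 + 2*sqrt(2)/3.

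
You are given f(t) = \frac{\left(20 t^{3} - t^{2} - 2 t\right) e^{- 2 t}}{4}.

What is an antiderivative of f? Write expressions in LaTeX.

Recognize the product-rule pattern: f = u'v + uv' with u = - \frac{5 t^{3}}{2} - \frac{29 t^{2}}{8} - \frac{27 t}{8} - \frac{27}{16}, v = e^{- 2 t}, so integration by parts undoes it.
Check: d/dt[\frac{\left(- 40 t^{3} - 58 t^{2} - 54 t - 27\right) e^{- 2 t}}{16}] = \frac{\left(20 t^{3} - t^{2} - 2 t\right) e^{- 2 t}}{4} = f(t).

An antiderivative is F(t) = \frac{\left(- 40 t^{3} - 58 t^{2} - 54 t - 27\right) e^{- 2 t}}{16}.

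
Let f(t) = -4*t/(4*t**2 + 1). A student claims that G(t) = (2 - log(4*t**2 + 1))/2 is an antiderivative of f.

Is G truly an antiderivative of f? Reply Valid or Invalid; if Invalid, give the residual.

Valid: G'(t) = f(t).

d/dt[G] = -4*t/(4*t**2 + 1)
This equals f(t) exactly, so the claim holds.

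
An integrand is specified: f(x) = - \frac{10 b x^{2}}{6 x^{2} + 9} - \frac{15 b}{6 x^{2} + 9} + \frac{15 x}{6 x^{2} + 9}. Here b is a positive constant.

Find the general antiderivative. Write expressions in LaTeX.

F(x) = - \frac{5 b x}{3} + \frac{5 \log{\left(x^{2} + \frac{3}{2} \right)}}{4} + C

Integrate term by term and add the pieces.
Check: d/dx[- \frac{5 b x}{3} + \frac{5 \log{\left(x^{2} + \frac{3}{2} \right)}}{4}] = \frac{- 10 b x^{2} - 15 b + 15 x}{6 x^{2} + 9}, which equals f(x).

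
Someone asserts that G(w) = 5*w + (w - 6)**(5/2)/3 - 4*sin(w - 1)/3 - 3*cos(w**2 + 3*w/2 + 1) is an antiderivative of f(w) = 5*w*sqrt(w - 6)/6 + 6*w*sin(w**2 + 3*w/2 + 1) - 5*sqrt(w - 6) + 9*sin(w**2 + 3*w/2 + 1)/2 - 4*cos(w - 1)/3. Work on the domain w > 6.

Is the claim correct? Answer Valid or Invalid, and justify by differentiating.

Invalid: d/dw[G] - f = 5, which is not 0.

d/dw[G] = 5*w*sqrt(w - 6)/6 + 6*w*sin(w**2 + 3*w/2 + 1) - 5*sqrt(w - 6) + 9*sin(w**2 + 3*w/2 + 1)/2 - 4*cos(w - 1)/3 + 5
d/dw[G] - f(w) = 5 != 0.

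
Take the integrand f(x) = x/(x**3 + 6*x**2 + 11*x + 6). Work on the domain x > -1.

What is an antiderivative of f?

The denominator factors as (x + 1)*(x + 2)*(x + 3); partial fractions split f into directly integrable pieces: -3/(2*(x + 3)) + 2/(x + 2) - 1/(2*(x + 1)).
Check: d/dx[-log(x + 1)/2 + 2*log(x + 2) - 3*log(x + 3)/2] = x/(x**3 + 6*x**2 + 11*x + 6) = f(x).

An antiderivative is F(x) = -log(x + 1)/2 + 2*log(x + 2) - 3*log(x + 3)/2.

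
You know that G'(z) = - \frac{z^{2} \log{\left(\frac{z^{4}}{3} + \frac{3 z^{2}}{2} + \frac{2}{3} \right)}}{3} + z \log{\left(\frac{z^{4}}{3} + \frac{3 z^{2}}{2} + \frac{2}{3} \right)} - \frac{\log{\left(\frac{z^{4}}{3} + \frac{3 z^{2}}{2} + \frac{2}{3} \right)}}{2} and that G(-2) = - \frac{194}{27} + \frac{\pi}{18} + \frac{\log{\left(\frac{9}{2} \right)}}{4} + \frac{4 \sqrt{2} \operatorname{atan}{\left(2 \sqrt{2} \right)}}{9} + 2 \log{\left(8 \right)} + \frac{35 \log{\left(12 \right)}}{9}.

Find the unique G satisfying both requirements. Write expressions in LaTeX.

Integrate term by term and add the pieces.
A general antiderivative is \frac{4 z^{3}}{27} - z^{2} + z + \left(- \frac{z^{3}}{9} + \frac{z^{2}}{2} - \frac{z}{2}\right) \log{\left(\frac{z^{4}}{3} + \frac{3 z^{2}}{2} + \frac{2}{3} \right)} + \frac{\log{\left(z^{2} + \frac{1}{2} \right)}}{4} + 2 \log{\left(z^{2} + 4 \right)} - \frac{2 \operatorname{atan}{\left(\frac{z}{2} \right)}}{9} - \frac{4 \sqrt{2} \operatorname{atan}{\left(\sqrt{2} z \right)}}{9} + C.
The condition gives C = - \frac{194}{27} + \frac{\pi}{18} + \frac{\log{\left(\frac{9}{2} \right)}}{4} + \frac{4 \sqrt{2} \operatorname{atan}{\left(2 \sqrt{2} \right)}}{9} + 2 \log{\left(8 \right)} + \frac{35 \log{\left(12 \right)}}{9} - (- \frac{194}{27} + \frac{\pi}{18} + \frac{\log{\left(\frac{9}{2} \right)}}{4} + \frac{4 \sqrt{2} \operatorname{atan}{\left(2 \sqrt{2} \right)}}{9} + 2 \log{\left(8 \right)} + \frac{35 \log{\left(12 \right)}}{9}) = 0.
So G(z) = - \frac{z^{3} \log{\left(2 z^{4} + 9 z^{2} + 4 \right)}}{9} + \frac{4 z^{3}}{27} + \frac{z^{3} \log{\left(6 \right)}}{9} + \frac{z^{2} \log{\left(2 z^{4} + 9 z^{2} + 4 \right)}}{2} - z^{2} - \frac{z^{2} \log{\left(6 \right)}}{2} - \frac{z \log{\left(2 z^{4} + 9 z^{2} + 4 \right)}}{2} + \frac{z \log{\left(6 \right)}}{2} + z + \frac{\log{\left(z^{2} + \frac{1}{2} \right)}}{4} + 2 \log{\left(z^{2} + 4 \right)} - \frac{2 \operatorname{atan}{\left(\frac{z}{2} \right)}}{9} - \frac{4 \sqrt{2} \operatorname{atan}{\left(\sqrt{2} z \right)}}{9}.
Check: d/dz[- \frac{z^{3} \log{\left(2 z^{4} + 9 z^{2} + 4 \right)}}{9} + \frac{4 z^{3}}{27} + \frac{z^{3} \log{\left(6 \right)}}{9} + \frac{z^{2} \log{\left(2 z^{4} + 9 z^{2} + 4 \right)}}{2} - z^{2} - \frac{z^{2} \log{\left(6 \right)}}{2} - \frac{z \log{\left(2 z^{4} + 9 z^{2} + 4 \right)}}{2} + \frac{z \log{\left(6 \right)}}{2} + z + \frac{\log{\left(z^{2} + \frac{1}{2} \right)}}{4} + 2 \log{\left(z^{2} + 4 \right)} - \frac{2 \operatorname{atan}{\left(\frac{z}{2} \right)}}{9} - \frac{4 \sqrt{2} \operatorname{atan}{\left(\sqrt{2} z \right)}}{9}] = - \frac{z^{2} \log{\left(2 z^{4} + 9 z^{2} + 4 \right)}}{3} + \frac{z^{2} \log{\left(6 \right)}}{3} + z \log{\left(2 z^{4} + 9 z^{2} + 4 \right)} - z \log{\left(6 \right)} - \frac{\log{\left(2 z^{4} + 9 z^{2} + 4 \right)}}{2} + \frac{\log{\left(6 \right)}}{2}, which equals G'(z).

G(z) = - \frac{z^{3} \log{\left(2 z^{4} + 9 z^{2} + 4 \right)}}{9} + \frac{4 z^{3}}{27} + \frac{z^{3} \log{\left(6 \right)}}{9} + \frac{z^{2} \log{\left(2 z^{4} + 9 z^{2} + 4 \right)}}{2} - z^{2} - \frac{z^{2} \log{\left(6 \right)}}{2} - \frac{z \log{\left(2 z^{4} + 9 z^{2} + 4 \right)}}{2} + \frac{z \log{\left(6 \right)}}{2} + z + \frac{\log{\left(z^{2} + \frac{1}{2} \right)}}{4} + 2 \log{\left(z^{2} + 4 \right)} - \frac{2 \operatorname{atan}{\left(\frac{z}{2} \right)}}{9} - \frac{4 \sqrt{2} \operatorname{atan}{\left(\sqrt{2} z \right)}}{9}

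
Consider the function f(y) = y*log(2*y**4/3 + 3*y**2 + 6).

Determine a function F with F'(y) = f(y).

A first test for any F(y): its y-derivative must equal f(y) identically.
Check: d/dy[(4*y**2*log(2*y**4/3 + 3*y**2 + 6) - 8*y**2 + 9*log(y**4 + 9*y**2/2 + 9) + 6*sqrt(7)*atan(4*sqrt(7)*y**2/21 + 3*sqrt(7)/7))/8] = y*log(2*y**4/3 + 3*y**2 + 6) = f(y).

An antiderivative is F(y) = (4*y**2*log(2*y**4/3 + 3*y**2 + 6) - 8*y**2 + 9*log(y**4 + 9*y**2/2 + 9) + 6*sqrt(7)*atan(4*sqrt(7)*y**2/21 + 3*sqrt(7)/7))/8.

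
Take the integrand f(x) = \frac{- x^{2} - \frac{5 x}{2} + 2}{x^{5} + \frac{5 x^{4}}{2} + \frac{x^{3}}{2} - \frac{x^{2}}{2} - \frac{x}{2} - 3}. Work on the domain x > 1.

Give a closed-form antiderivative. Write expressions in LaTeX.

An antiderivative is F(x) = \frac{- 26 \log{\left(x - 1 \right)} - 224 \log{\left(x + \frac{3}{2} \right)} + 104 \log{\left(x + 2 \right)} + 73 \log{\left(x^{2} + 1 \right)} - 102 \operatorname{atan}{\left(x \right)}}{260}.

The denominator factors as \left(x - 1\right) \left(x + 2\right) \left(2 x + 3\right) \left(x^{2} + 1\right); partial fractions split f into directly integrable pieces: \frac{73 x - 51}{130 \left(x^{2} + 1\right)} - \frac{112}{65 \left(2 x + 3\right)} + \frac{2}{5 \left(x + 2\right)} - \frac{1}{10 \left(x - 1\right)}.
Check: d/dx[\frac{- 26 \log{\left(x - 1 \right)} - 224 \log{\left(x + \frac{3}{2} \right)} + 104 \log{\left(x + 2 \right)} + 73 \log{\left(x^{2} + 1 \right)} - 102 \operatorname{atan}{\left(x \right)}}{260}] = \frac{- 2 x^{2} - 5 x + 4}{2 x^{5} + 5 x^{4} + x^{3} - x^{2} - x - 6}, which equals f(x).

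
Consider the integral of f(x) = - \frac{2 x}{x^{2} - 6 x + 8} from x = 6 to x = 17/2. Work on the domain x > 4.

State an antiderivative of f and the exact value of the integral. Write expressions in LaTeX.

The denominator factors as \left(x - 4\right) \left(x - 2\right); partial fractions split f into directly integrable pieces: \frac{2}{x - 2} - \frac{4}{x - 4}.
F(x) = - 4 \log{\left(x - 4 \right)} + 2 \log{\left(x - 2 \right)} is an antiderivative of f.
Check: d/dx[- 4 \log{\left(x - 4 \right)} + 2 \log{\left(x - 2 \right)}] = - \frac{2 x}{x^{2} - 6 x + 8} = f(x).
F(17/2) = - 4 \log{\left(\frac{9}{2} \right)} + 2 \log{\left(\frac{13}{2} \right)}; F(6) = - 4 \log{\left(2 \right)} + 2 \log{\left(4 \right)}.
Integral = F(17/2) - F(6) = - 4 \log{\left(\frac{9}{2} \right)} - 2 \log{\left(4 \right)} + 4 \log{\left(2 \right)} + 2 \log{\left(\frac{13}{2} \right)}.

Antiderivative: F(x) = - 4 \log{\left(x - 4 \right)} + 2 \log{\left(x - 2 \right)}; value = - 4 \log{\left(\frac{9}{2} \right)} - 2 \log{\left(4 \right)} + 4 \log{\left(2 \right)} + 2 \log{\left(\frac{13}{2} \right)}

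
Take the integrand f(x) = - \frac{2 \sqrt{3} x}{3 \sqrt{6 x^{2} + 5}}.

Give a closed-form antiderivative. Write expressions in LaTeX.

An antiderivative is F(x) = - \frac{\sqrt{3} \sqrt{6 x^{2} + 5}}{9}.

The substitution u = 2 x^{2} + \frac{5}{3} works: f is exactly (dF/du)*(du/dx) for that inner function.
Check: d/dx[- \frac{\sqrt{3} \sqrt{6 x^{2} + 5}}{9}] = - \frac{2 \sqrt{3} x}{3 \sqrt{6 x^{2} + 5}} = f(x).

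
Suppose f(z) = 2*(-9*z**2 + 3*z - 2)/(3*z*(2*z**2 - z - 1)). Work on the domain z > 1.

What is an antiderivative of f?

An antiderivative is F(z) = 4*log(z)/3 - 16*log(z - 1)/9 - 23*log(z + 1/2)/9.

Factor the denominator (3*z*(z - 1)*(2*z + 1)) and decompose: f = -46/(9*(2*z + 1)) - 16/(9*(z - 1)) + 4/(3*z); each piece integrates to a log, atan, or power term.
Check: d/dz[4*log(z)/3 - 16*log(z - 1)/9 - 23*log(z + 1/2)/9] = (-18*z**2 + 6*z - 4)/(6*z**3 - 3*z**2 - 3*z), which equals f(z).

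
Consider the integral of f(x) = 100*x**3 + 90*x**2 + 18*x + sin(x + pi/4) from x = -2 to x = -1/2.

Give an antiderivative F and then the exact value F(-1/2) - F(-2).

The integrand splits into summands that can be handled one at a time.
F(x) = x**2*(-5*x - 3)**2 - cos(x + pi/4) is an antiderivative of f.
Check: d/dx[x**2*(-5*x - 3)**2 - cos(x + pi/4)] = 100*x**3 + 90*x**2 + 18*x + sin(x + pi/4) = f(x).
F(-1/2) = 1/16 - sin(1/2 + pi/4); F(-2) = 196 - sin(pi/4 + 2).
Integral = F(-1/2) - F(-2) = -3135/16 - sin(1/2 + pi/4) + sin(pi/4 + 2).

Antiderivative: F(x) = x**2*(-5*x - 3)**2 - cos(x + pi/4); value = -3135/16 - sin(1/2 + pi/4) + sin(pi/4 + 2)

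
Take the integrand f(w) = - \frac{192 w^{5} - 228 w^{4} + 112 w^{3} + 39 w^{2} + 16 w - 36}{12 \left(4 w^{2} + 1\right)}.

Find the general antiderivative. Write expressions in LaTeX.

Check any antiderivative F(w) by computing F'(w) and comparing it with f(w).
Check: d/dw[\frac{- 12 w^{4} + 19 w^{3} - 8 w^{2} - 24 w + 30 \operatorname{atan}{\left(2 w \right)} - 36}{12}] = \frac{- 192 w^{5} + 228 w^{4} - 112 w^{3} - 39 w^{2} - 16 w + 36}{48 w^{2} + 12}, which equals f(w).

F(w) = \frac{- 12 w^{4} + 19 w^{3} - 8 w^{2} - 24 w + 30 \operatorname{atan}{\left(2 w \right)} - 36}{12} + C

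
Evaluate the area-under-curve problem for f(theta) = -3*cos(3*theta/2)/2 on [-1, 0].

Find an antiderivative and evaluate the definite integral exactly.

Antiderivative: F(theta) = -sin(3*theta/2); value = -sin(3/2)

Whatever form F(theta) takes, F'(theta) = f(theta) is non-negotiable.
F(theta) = -sin(3*theta/2) is an antiderivative of f.
Check: d/dtheta[-sin(3*theta/2)] = -3*cos(3*theta/2)/2 = f(theta).
F(0) = 0; F(-1) = sin(3/2).
Integral = F(0) - F(-1) = -sin(3/2).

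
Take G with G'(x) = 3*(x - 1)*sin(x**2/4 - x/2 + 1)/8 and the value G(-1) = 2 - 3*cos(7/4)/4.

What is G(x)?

The substitution u = x**2/4 - x/2 + 1 works: G'(x) is exactly (dG/du)*(du/dx) for that inner function.
A general antiderivative is -3*cos(x**2/4 - x/2 + 1)/4 + C.
The condition gives C = 2 - 3*cos(7/4)/4 - (-3*cos(7/4)/4) = 2.
So G(x) = 2 - 3*cos(x**2/4 - x/2 + 1)/4.
Check: d/dx[2 - 3*cos(x**2/4 - x/2 + 1)/4] = 3*x*sin(x**2/4 - x/2 + 1)/8 - 3*sin(x**2/4 - x/2 + 1)/8, which equals G'(x).

G(x) = 2 - 3*cos(x**2/4 - x/2 + 1)/4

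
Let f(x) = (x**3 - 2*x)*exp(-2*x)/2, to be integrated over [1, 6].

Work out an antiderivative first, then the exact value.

Antiderivative: F(x) = (-4*x**3 - 6*x**2 + 2*x + 1)*exp(-2*x)/16; value = -1067*exp(-12)/16 + 7*exp(-2)/16

Recognize the product-rule pattern: f = u'v + uv' with u = -x**3/4 - 3*x**2/8 + x/8 + 1/16, v = exp(-2*x), so integration by parts undoes it.
F(x) = (-4*x**3 - 6*x**2 + 2*x + 1)*exp(-2*x)/16 is an antiderivative of f.
Check: d/dx[(-4*x**3 - 6*x**2 + 2*x + 1)*exp(-2*x)/16] = (x**3 - 2*x)*exp(-2*x)/2 = f(x).
F(6) = -1067*exp(-12)/16; F(1) = -7*exp(-2)/16.
Integral = F(6) - F(1) = -1067*exp(-12)/16 + 7*exp(-2)/16.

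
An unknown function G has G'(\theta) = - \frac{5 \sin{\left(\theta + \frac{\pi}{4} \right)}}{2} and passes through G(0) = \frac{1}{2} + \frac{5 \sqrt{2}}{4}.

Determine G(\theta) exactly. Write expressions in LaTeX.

G(\theta) = \frac{5 \cos{\left(\theta + \frac{\pi}{4} \right)}}{2} + \frac{1}{2}

Any candidate G(\theta) must reproduce the stated G'(\theta) exactly.
A general antiderivative is \frac{5 \cos{\left(\theta + \frac{\pi}{4} \right)}}{2} + C.
The condition gives C = \frac{1}{2} + \frac{5 \sqrt{2}}{4} - (\frac{5 \sqrt{2}}{4}) = \frac{1}{2}.
So G(\theta) = \frac{5 \cos{\left(\theta + \frac{\pi}{4} \right)}}{2} + \frac{1}{2}.
Check: d/d\theta[\frac{5 \cos{\left(\theta + \frac{\pi}{4} \right)}}{2} + \frac{1}{2}] = - \frac{5 \sin{\left(\theta + \frac{\pi}{4} \right)}}{2} = G'(\theta).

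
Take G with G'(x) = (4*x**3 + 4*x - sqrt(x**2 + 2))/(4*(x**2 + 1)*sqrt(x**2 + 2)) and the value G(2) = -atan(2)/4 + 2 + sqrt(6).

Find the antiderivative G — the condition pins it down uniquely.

For G(x) to be correct, d/dx[G] must agree with the stated G'(x) identically.
A general antiderivative is sqrt(x**2 + 2) - atan(x)/4 + C.
The condition gives C = -atan(2)/4 + 2 + sqrt(6) - (-atan(2)/4 + sqrt(6)) = 2.
So G(x) = (4*sqrt(x**2 + 2) - atan(x) + 8)/4.
Check: d/dx[(4*sqrt(x**2 + 2) - atan(x) + 8)/4] = (4*x**3 + 4*x - sqrt(x**2 + 2))/(4*x**2*sqrt(x**2 + 2) + 4*sqrt(x**2 + 2)), which equals G'(x).

G(x) = (4*sqrt(x**2 + 2) - atan(x) + 8)/4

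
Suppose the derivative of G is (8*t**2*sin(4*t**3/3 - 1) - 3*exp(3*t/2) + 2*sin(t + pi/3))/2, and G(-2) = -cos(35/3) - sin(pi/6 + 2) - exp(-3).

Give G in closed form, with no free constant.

Recover the given G'(t) by differentiating a candidate G(t); any mismatch rules it out.
A general antiderivative is -exp(3*t/2) - cos(t + pi/3) - cos(4*t**3/3 - 1) + C.
The condition gives C = -cos(35/3) - sin(pi/6 + 2) - exp(-3) - (-cos(35/3) - sin(pi/6 + 2) - exp(-3)) = 0.
So G(t) = -exp(3*t/2) - cos(t + pi/3) - cos(4*t**3/3 - 1).
Check: d/dt[-exp(3*t/2) - cos(t + pi/3) - cos(4*t**3/3 - 1)] = 4*t**2*sin(4*t**3/3 - 1) - 3*exp(3*t/2)/2 + sin(t + pi/3), which equals G'(t).

G(t) = -exp(3*t/2) - cos(t + pi/3) - cos(4*t**3/3 - 1)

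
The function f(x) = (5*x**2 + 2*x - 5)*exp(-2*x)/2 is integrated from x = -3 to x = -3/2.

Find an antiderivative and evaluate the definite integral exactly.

Recognize the product-rule pattern: f = u'v + uv' with u = -5*x**2/4 - 7*x/4 + 3/8, v = exp(-2*x), so integration by parts undoes it.
F(x) = (-10*x**2 - 14*x + 3)*exp(-2*x)/8 is an antiderivative of f.
Check: d/dx[(-10*x**2 - 14*x + 3)*exp(-2*x)/8] = (5*x**2 + 2*x - 5)*exp(-2*x)/2 = f(x).
F(-3/2) = 3*exp(3)/16; F(-3) = -45*exp(6)/8.
Integral = F(-3/2) - F(-3) = 3*exp(3)/16 + 45*exp(6)/8.

Antiderivative: F(x) = (-10*x**2 - 14*x + 3)*exp(-2*x)/8; value = 3*exp(3)/16 + 45*exp(6)/8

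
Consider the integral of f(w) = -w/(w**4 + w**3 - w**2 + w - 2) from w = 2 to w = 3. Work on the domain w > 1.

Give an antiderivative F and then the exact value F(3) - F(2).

The denominator factors as (w - 1)*(w + 2)*(w**2 + 1); partial fractions split f into directly integrable pieces: (3*w - 1)/(10*(w**2 + 1)) - 2/(15*(w + 2)) - 1/(6*(w - 1)).
F(w) = -(10*log(w - 1) + 8*log(w + 2) - 9*log(w**2 + 1) + 6*atan(w))/60 is an antiderivative of f.
Check: d/dw[-(10*log(w - 1) + 8*log(w + 2) - 9*log(w**2 + 1) + 6*atan(w))/60] = -w/(w**4 + w**3 - w**2 + w - 2) = f(w).
F(3) = -2*log(5)/15 - atan(3)/10 - log(2)/6 + 3*log(10)/20; F(2) = -2*log(4)/15 - atan(2)/10 + 3*log(5)/20.
Integral = F(3) - F(2) = -17*log(5)/60 - atan(3)/10 - log(2)/6 + atan(2)/10 + 2*log(4)/15 + 3*log(10)/20.

Antiderivative: F(w) = -(10*log(w - 1) + 8*log(w + 2) - 9*log(w**2 + 1) + 6*atan(w))/60; value = -17*log(5)/60 - atan(3)/10 - log(2)/6 + atan(2)/10 + 2*log(4)/15 + 3*log(10)/20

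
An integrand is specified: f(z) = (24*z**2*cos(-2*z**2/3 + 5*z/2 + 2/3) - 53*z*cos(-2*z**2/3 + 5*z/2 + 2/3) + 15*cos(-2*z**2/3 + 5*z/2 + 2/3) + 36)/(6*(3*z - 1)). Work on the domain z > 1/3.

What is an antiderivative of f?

For F(z) to be correct the identity F'(z) - f(z) = 0 must hold.
Check: d/dz[2*log(3*z - 1) - sin(-2*z**2/3 + 5*z/2 + 2/3)] = (24*z**2*cos(-2*z**2/3 + 5*z/2 + 2/3) - 53*z*cos(-2*z**2/3 + 5*z/2 + 2/3) + 15*cos(-2*z**2/3 + 5*z/2 + 2/3) + 36)/(18*z - 6), which equals f(z).

An antiderivative is F(z) = 2*log(3*z - 1) - sin(-2*z**2/3 + 5*z/2 + 2/3).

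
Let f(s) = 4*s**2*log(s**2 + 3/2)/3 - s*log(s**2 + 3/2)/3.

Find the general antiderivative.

Integrate term by term and add the pieces.
Check: d/ds[4*s**3*log(s**2 + 3/2)/9 - 8*s**3/27 - s**2*log(s**2 + 3/2)/6 + s**2/6 + 4*s/3 - log(s**2 + 3/2)/4 - 2*sqrt(6)*atan(sqrt(6)*s/3)/3] = 4*s**2*log(s**2 + 3/2)/3 - s*log(s**2 + 3/2)/3 = f(s).

F(s) = 4*s**3*log(s**2 + 3/2)/9 - 8*s**3/27 - s**2*log(s**2 + 3/2)/6 + s**2/6 + 4*s/3 - log(s**2 + 3/2)/4 - 2*sqrt(6)*atan(sqrt(6)*s/3)/3 + C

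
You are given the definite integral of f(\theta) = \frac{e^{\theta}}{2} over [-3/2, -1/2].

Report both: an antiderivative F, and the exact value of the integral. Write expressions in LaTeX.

For F(\theta) to be correct the identity F'(\theta) - f(\theta) = 0 must hold.
F(\theta) = \frac{e^{\theta}}{2} is an antiderivative of f.
Check: d/d\theta[\frac{e^{\theta}}{2}] = \frac{e^{\theta}}{2} = f(\theta).
F(-1/2) = \frac{1}{2 e^{\frac{1}{2}}}; F(-3/2) = \frac{1}{2 e^{\frac{3}{2}}}.
Integral = F(-1/2) - F(-3/2) = - \frac{1}{2 e^{\frac{3}{2}}} + \frac{1}{2 e^{\frac{1}{2}}}.

Antiderivative: F(\theta) = \frac{e^{\theta}}{2}; value = - \frac{1}{2 e^{\frac{3}{2}}} + \frac{1}{2 e^{\frac{1}{2}}}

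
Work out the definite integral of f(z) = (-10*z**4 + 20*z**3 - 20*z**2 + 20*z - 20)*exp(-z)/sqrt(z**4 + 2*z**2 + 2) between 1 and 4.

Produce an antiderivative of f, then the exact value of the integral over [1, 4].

Antiderivative: F(z) = 10*sqrt(z**4 + 2*z**2 + 2)*exp(-z); value = -10*sqrt(5)*exp(-1) + 10*sqrt(290)*exp(-4)

Recognize the product-rule pattern: f = u'v + uv' with u = 10*sqrt(z**4 + 2*z**2 + 2), v = exp(-z), so integration by parts undoes it.
F(z) = 10*sqrt(z**4 + 2*z**2 + 2)*exp(-z) is an antiderivative of f.
Check: d/dz[10*sqrt(z**4 + 2*z**2 + 2)*exp(-z)] = (-10*z**4 + 20*z**3 - 20*z**2 + 20*z - 20)*exp(-z)/sqrt(z**4 + 2*z**2 + 2) = f(z).
F(4) = 10*sqrt(290)*exp(-4); F(1) = 10*sqrt(5)*exp(-1).
Integral = F(4) - F(1) = -10*sqrt(5)*exp(-1) + 10*sqrt(290)*exp(-4).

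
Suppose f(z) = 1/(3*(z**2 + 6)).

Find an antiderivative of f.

An antiderivative is F(z) = sqrt(6)*atan(sqrt(6)*z/6)/18.

Since d/dz undoes antidifferentiation here, F'(z) = f(z) is required of F(z).
Check: d/dz[sqrt(6)*atan(sqrt(6)*z/6)/18] = 1/(3*z**2 + 18), which equals f(z).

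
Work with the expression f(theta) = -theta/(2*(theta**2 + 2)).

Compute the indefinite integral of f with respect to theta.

The substitution u = 2*theta**2 + 4 works: f is exactly (dF/du)*(du/dtheta) for that inner function.
Check: d/dtheta[-log(2*theta**2 + 4)/4] = -theta/(2*theta**2 + 4), which equals f(theta).

F(theta) = -log(2*theta**2 + 4)/4 + C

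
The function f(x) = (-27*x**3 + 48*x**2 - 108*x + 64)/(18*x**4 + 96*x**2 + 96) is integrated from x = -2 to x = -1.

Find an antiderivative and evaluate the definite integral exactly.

Recover f(x) by differentiating a candidate F(x); any mismatch rules it out.
F(x) = -3*log(3*x**2 + 4)/4 + 4*atan(x/2)/3 is an antiderivative of f.
Check: d/dx[-3*log(3*x**2 + 4)/4 + 4*atan(x/2)/3] = (-27*x**3 + 48*x**2 - 108*x + 64)/(18*x**4 + 96*x**2 + 96) = f(x).
F(-1) = -3*log(7)/4 - 4*atan(1/2)/3; F(-2) = -3*log(16)/4 - pi/3.
Integral = F(-1) - F(-2) = -3*log(7)/4 - 4*atan(1/2)/3 + pi/3 + 3*log(16)/4.

Antiderivative: F(x) = -3*log(3*x**2 + 4)/4 + 4*atan(x/2)/3; value = -3*log(7)/4 - 4*atan(1/2)/3 + pi/3 + 3*log(16)/4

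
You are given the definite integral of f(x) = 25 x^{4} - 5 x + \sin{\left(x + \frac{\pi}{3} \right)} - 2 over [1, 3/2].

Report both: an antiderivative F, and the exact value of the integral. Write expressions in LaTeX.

Antiderivative: F(x) = \frac{30 x^{5} - 15 x^{2} - 12 x - 6 \cos{\left(x + \frac{\pi}{3} \right)} + 8}{6}; value = \cos{\left(1 + \frac{\pi}{3} \right)} - \cos{\left(\frac{\pi}{3} + \frac{3}{2} \right)} + \frac{923}{32}

Integrate term by term and add the pieces.
F(x) = \frac{30 x^{5} - 15 x^{2} - 12 x - 6 \cos{\left(x + \frac{\pi}{3} \right)} + 8}{6} is an antiderivative of f.
Check: d/dx[\frac{30 x^{5} - 15 x^{2} - 12 x - 6 \cos{\left(x + \frac{\pi}{3} \right)} + 8}{6}] = 25 x^{4} - 5 x + \sin{\left(x + \frac{\pi}{3} \right)} - 2 = f(x).
F(3/2) = \frac{2945}{96} - \cos{\left(\frac{\pi}{3} + \frac{3}{2} \right)}; F(1) = \frac{11}{6} - \cos{\left(1 + \frac{\pi}{3} \right)}.
Integral = F(3/2) - F(1) = \cos{\left(1 + \frac{\pi}{3} \right)} - \cos{\left(\frac{\pi}{3} + \frac{3}{2} \right)} + \frac{923}{32}.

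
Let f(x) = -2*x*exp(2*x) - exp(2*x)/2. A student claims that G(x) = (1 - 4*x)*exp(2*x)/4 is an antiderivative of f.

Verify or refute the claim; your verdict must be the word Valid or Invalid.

Valid - differentiating G returns exactly f.

d/dx[G] = -2*x*exp(2*x) - exp(2*x)/2
This equals f(x) exactly, so the claim holds.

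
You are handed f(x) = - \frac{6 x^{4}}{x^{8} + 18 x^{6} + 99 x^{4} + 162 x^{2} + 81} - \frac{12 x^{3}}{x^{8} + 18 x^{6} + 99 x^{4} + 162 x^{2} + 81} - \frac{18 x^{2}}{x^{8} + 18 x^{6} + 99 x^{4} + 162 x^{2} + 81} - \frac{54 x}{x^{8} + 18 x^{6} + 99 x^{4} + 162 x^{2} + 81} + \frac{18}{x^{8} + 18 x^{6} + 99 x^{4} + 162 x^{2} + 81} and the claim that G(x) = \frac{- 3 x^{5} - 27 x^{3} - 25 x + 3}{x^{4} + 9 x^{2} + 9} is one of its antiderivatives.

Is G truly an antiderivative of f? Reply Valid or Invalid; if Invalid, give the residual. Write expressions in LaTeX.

d/dx[G] = \frac{- 3 x^{8} - 54 x^{6} - 303 x^{4} - 12 x^{3} - 504 x^{2} - 54 x - 225}{x^{8} + 18 x^{6} + 99 x^{4} + 162 x^{2} + 81}
d/dx[G] - f(x) = -3 != 0.

Invalid: d/dx[G] - f = -3, which is not 0.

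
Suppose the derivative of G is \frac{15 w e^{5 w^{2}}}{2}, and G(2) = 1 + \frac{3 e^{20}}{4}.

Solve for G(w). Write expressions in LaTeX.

G(w) = \frac{3 e^{5 w^{2}}}{4} + 1

G'(w) matches the chain-rule pattern g'(h)*h' with inner function h(w) = 5 w^{2}; substituting u = h(w) collapses the integral.
A general antiderivative is \frac{3 e^{5 w^{2}}}{4} + C.
The condition gives C = 1 + \frac{3 e^{20}}{4} - (\frac{3 e^{20}}{4}) = 1.
So G(w) = \frac{3 e^{5 w^{2}}}{4} + 1.
Check: d/dw[\frac{3 e^{5 w^{2}}}{4} + 1] = \frac{15 w e^{5 w^{2}}}{2} = G'(w).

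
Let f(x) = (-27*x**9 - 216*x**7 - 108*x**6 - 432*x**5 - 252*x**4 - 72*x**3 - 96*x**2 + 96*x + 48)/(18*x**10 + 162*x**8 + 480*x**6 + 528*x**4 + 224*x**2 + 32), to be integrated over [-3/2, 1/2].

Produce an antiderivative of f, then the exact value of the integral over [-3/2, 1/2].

An antiderivative F(x) passes only if d/dx[F] lands on f(x) exactly.
F(x) = (-9*x**4*log(x**2 + 1) - 36*x**2*log(x**2 + 1) + 24*x - 12*log(x**2 + 1) - 12)/(12*x**4 + 48*x**2 + 16) is an antiderivative of f.
Check: d/dx[(-9*x**4*log(x**2 + 1) - 36*x**2*log(x**2 + 1) + 24*x - 12*log(x**2 + 1) - 12)/(12*x**4 + 48*x**2 + 16)] = (-27*x**9 - 216*x**7 - 108*x**6 - 432*x**5 - 252*x**4 - 72*x**3 - 96*x**2 + 96*x + 48)/(18*x**10 + 162*x**8 + 480*x**6 + 528*x**4 + 224*x**2 + 32) = f(x).
F(1/2) = -3*log(5/4)/4; F(-3/2) = -3*log(13/4)/4 - 192/739.
Integral = F(1/2) - F(-3/2) = -3*log(5/4)/4 + 192/739 + 3*log(13/4)/4.

Antiderivative: F(x) = (-9*x**4*log(x**2 + 1) - 36*x**2*log(x**2 + 1) + 24*x - 12*log(x**2 + 1) - 12)/(12*x**4 + 48*x**2 + 16); value = -3*log(5/4)/4 + 192/739 + 3*log(13/4)/4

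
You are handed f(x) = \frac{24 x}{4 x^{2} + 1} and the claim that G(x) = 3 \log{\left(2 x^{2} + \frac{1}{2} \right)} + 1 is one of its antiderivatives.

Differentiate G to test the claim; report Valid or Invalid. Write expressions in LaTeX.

Valid - the claim checks out under differentiation.

d/dx[G] = \frac{24 x}{4 x^{2} + 1}
This equals f(x) exactly, so the claim holds.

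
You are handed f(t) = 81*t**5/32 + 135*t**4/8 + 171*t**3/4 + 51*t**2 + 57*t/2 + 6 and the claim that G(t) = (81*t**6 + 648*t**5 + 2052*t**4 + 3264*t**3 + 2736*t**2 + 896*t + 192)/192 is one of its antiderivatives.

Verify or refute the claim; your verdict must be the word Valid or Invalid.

Invalid: d/dt[G] - f = -4/3, which is not 0.

d/dt[G] = 81*t**5/32 + 135*t**4/8 + 171*t**3/4 + 51*t**2 + 57*t/2 + 14/3
d/dt[G] - f(t) = -4/3 != 0.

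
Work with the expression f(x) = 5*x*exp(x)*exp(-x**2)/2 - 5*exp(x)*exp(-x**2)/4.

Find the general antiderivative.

The substitution u = -x**2 + x works: f is exactly (dF/du)*(du/dx) for that inner function.
Check: d/dx[-5*exp(-x**2 + x)/4] = 5*x*exp(x)*exp(-x**2)/2 - 5*exp(x)*exp(-x**2)/4 = f(x).

F(x) = -5*exp(-x**2 + x)/4 + C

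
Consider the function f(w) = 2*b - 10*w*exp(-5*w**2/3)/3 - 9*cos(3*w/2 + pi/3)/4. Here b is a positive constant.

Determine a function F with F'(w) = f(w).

The integrand splits into summands that can be handled one at a time.
Check: d/dw[(4*b*w*exp(5*w**2/3) - 3*exp(5*w**2/3)*sin(3*w/2 + pi/3) + 2)*exp(-5*w**2/3)/2] = (24*b*exp(5*w**2/3) - 40*w - 27*exp(5*w**2/3)*cos(3*w/2 + pi/3))*exp(-5*w**2/3)/12, which equals f(w).

An antiderivative is F(w) = (4*b*w*exp(5*w**2/3) - 3*exp(5*w**2/3)*sin(3*w/2 + pi/3) + 2)*exp(-5*w**2/3)/2.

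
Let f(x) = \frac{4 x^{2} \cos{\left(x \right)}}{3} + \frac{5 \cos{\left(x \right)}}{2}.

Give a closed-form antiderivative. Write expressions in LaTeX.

An antiderivative is F(x) = \frac{4 x^{2} \sin{\left(x \right)}}{3} + \frac{8 x \cos{\left(x \right)}}{3} - \frac{\sin{\left(x \right)}}{6}.

Integrate term by term and add the pieces.
Check: d/dx[\frac{4 x^{2} \sin{\left(x \right)}}{3} + \frac{8 x \cos{\left(x \right)}}{3} - \frac{\sin{\left(x \right)}}{6}] = \frac{4 x^{2} \cos{\left(x \right)}}{3} + \frac{5 \cos{\left(x \right)}}{2} = f(x).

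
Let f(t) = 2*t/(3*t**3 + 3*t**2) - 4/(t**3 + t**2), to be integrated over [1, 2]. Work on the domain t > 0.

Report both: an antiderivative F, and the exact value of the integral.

Antiderivative: F(t) = -2*(-7*t*log(t) + 7*t*log(t + 1) - 6)/(3*t); value = -14*log(3)/3 - 2 + 28*log(2)/3

The denominator factors as 3*t**2*(t + 1); partial fractions split f into directly integrable pieces: -14/(3*(t + 1)) + 14/(3*t) - 4/t**2.
F(t) = -2*(-7*t*log(t) + 7*t*log(t + 1) - 6)/(3*t) is an antiderivative of f.
Check: d/dt[-2*(-7*t*log(t) + 7*t*log(t + 1) - 6)/(3*t)] = (2*t - 12)/(3*t**3 + 3*t**2), which equals f(t).
F(2) = -14*log(3)/3 + 2 + 14*log(2)/3; F(1) = 4 - 14*log(2)/3.
Integral = F(2) - F(1) = -14*log(3)/3 - 2 + 28*log(2)/3.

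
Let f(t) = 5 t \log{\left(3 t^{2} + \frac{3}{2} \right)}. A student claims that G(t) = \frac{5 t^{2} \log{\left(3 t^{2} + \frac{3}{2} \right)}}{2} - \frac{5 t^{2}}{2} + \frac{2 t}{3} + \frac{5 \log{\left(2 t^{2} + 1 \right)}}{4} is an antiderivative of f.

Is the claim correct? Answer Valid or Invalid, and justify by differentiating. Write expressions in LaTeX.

d/dt[G] = 5 t \log{\left(t^{2} + \frac{1}{2} \right)} + 5 t \log{\left(3 \right)} + \frac{2}{3}
d/dt[G] - f(t) = \frac{2}{3} != 0.

Invalid: d/dt[G] - f = \frac{2}{3}, which is not 0.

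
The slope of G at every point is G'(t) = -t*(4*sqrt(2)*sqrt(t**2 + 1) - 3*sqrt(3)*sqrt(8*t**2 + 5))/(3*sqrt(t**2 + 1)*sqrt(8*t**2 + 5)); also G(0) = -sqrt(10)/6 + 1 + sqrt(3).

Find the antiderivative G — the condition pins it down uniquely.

For G(t) to be correct, d/dt[G] must agree with the stated G'(t) identically.
A general antiderivative is sqrt(3*t**2 + 3) - sqrt(4*t**2 + 5/2)/3 + C.
The condition gives C = -sqrt(10)/6 + 1 + sqrt(3) - (-sqrt(10)/6 + sqrt(3)) = 1.
So G(t) = sqrt(3*t**2 + 3) - sqrt(4*t**2 + 5/2)/3 + 1.
Check: d/dt[sqrt(3*t**2 + 3) - sqrt(4*t**2 + 5/2)/3 + 1] = (-4*sqrt(2)*t*sqrt(t**2 + 1) + 3*sqrt(3)*t*sqrt(8*t**2 + 5))/(3*sqrt(t**2 + 1)*sqrt(8*t**2 + 5)), which equals G'(t).

G(t) = sqrt(3*t**2 + 3) - sqrt(4*t**2 + 5/2)/3 + 1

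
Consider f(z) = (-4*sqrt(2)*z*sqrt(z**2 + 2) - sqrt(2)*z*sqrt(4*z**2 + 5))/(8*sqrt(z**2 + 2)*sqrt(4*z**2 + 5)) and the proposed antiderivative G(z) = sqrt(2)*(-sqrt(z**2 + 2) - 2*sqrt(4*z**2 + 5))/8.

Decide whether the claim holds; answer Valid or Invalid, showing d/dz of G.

d/dz[G] = (-8*sqrt(2)*z*sqrt(z**2 + 2) - sqrt(2)*z*sqrt(4*z**2 + 5))/(8*sqrt(z**2 + 2)*sqrt(4*z**2 + 5))
d/dz[G] - f(z) = -sqrt(2)*z*sqrt(4*z**2 + 5)/(8*z**2 + 10) != 0.

Invalid: d/dz[G] - f = -sqrt(2)*z*sqrt(4*z**2 + 5)/(8*z**2 + 10), which is not 0.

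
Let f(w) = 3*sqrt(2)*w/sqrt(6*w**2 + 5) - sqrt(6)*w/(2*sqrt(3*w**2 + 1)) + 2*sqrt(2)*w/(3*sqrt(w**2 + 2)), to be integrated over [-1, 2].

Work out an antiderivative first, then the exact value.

Integrate term by term and add the pieces.
F(w) = 4*sqrt(w**2/2 + 1)/3 - sqrt(2*w**2 + 2/3)/2 + sqrt(3*w**2 + 5/2) is an antiderivative of f.
Check: d/dw[4*sqrt(w**2/2 + 1)/3 - sqrt(2*w**2 + 2/3)/2 + sqrt(3*w**2 + 5/2)] = (18*sqrt(2)*w*sqrt(w**2 + 2)*sqrt(3*w**2 + 1) - 3*sqrt(6)*w*sqrt(w**2 + 2)*sqrt(6*w**2 + 5) + 4*sqrt(2)*w*sqrt(3*w**2 + 1)*sqrt(6*w**2 + 5))/(6*sqrt(w**2 + 2)*sqrt(3*w**2 + 1)*sqrt(6*w**2 + 5)), which equals f(w).
F(2) = -sqrt(78)/6 + 4*sqrt(3)/3 + sqrt(58)/2; F(-1) = sqrt(6)/3 + sqrt(22)/2.
Integral = F(2) - F(-1) = -sqrt(22)/2 - sqrt(78)/6 - sqrt(6)/3 + 4*sqrt(3)/3 + sqrt(58)/2.

Antiderivative: F(w) = 4*sqrt(w**2/2 + 1)/3 - sqrt(2*w**2 + 2/3)/2 + sqrt(3*w**2 + 5/2); value = -sqrt(22)/2 - sqrt(78)/6 - sqrt(6)/3 + 4*sqrt(3)/3 + sqrt(58)/2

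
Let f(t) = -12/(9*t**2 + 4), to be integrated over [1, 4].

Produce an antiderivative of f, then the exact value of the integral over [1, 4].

Antiderivative: F(t) = -2*atan(3*t/2); value = -2*atan(6) + 2*atan(3/2)

Recover f(t) by differentiating a candidate F(t); any mismatch rules it out.
F(t) = -2*atan(3*t/2) is an antiderivative of f.
Check: d/dt[-2*atan(3*t/2)] = -12/(9*t**2 + 4) = f(t).
F(4) = -2*atan(6); F(1) = -2*atan(3/2).
Integral = F(4) - F(1) = -2*atan(6) + 2*atan(3/2).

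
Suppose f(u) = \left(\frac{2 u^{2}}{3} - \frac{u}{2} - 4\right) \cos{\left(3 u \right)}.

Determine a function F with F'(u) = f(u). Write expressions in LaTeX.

An antiderivative is F(u) = \frac{36 u^{2} \sin{\left(3 u \right)} - 27 u \sin{\left(3 u \right)} + 24 u \cos{\left(3 u \right)} - 224 \sin{\left(3 u \right)} - 9 \cos{\left(3 u \right)}}{162}.

Check any antiderivative F(u) by computing F'(u) and comparing it with f(u).
Check: d/du[\frac{36 u^{2} \sin{\left(3 u \right)} - 27 u \sin{\left(3 u \right)} + 24 u \cos{\left(3 u \right)} - 224 \sin{\left(3 u \right)} - 9 \cos{\left(3 u \right)}}{162}] = \frac{2 u^{2} \cos{\left(3 u \right)}}{3} - \frac{u \cos{\left(3 u \right)}}{2} - 4 \cos{\left(3 u \right)}, which equals f(u).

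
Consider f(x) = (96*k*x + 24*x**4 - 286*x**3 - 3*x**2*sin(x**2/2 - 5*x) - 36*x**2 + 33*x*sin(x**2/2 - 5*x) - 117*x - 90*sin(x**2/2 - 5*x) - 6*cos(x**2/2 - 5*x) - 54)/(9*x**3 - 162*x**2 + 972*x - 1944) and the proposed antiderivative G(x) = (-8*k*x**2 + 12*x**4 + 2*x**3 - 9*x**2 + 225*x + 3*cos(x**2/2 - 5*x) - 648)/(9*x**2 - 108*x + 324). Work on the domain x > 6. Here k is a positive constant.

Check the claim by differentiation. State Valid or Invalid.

Valid - differentiating G returns exactly f.

d/dx[G] = (96*k*x + 24*x**4 - 286*x**3 - 3*x**2*sin(x**2/2 - 5*x) - 36*x**2 + 33*x*sin(x**2/2 - 5*x) - 117*x - 90*sin(x**2/2 - 5*x) - 6*cos(x**2/2 - 5*x) - 54)/(9*x**3 - 162*x**2 + 972*x - 1944)
This equals f(x) exactly, so the claim holds.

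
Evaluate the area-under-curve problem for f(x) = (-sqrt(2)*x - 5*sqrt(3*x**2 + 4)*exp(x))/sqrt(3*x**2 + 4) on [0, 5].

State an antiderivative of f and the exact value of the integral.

Antiderivative: F(x) = sqrt(2)*(-2*sqrt(3*x**2 + 4) - 15*sqrt(2)*exp(x))/6; value = -5*exp(5) - sqrt(158)/3 + 2*sqrt(2)/3 + 5

A first test for any F(x): its x-derivative must equal f(x) identically.
F(x) = sqrt(2)*(-2*sqrt(3*x**2 + 4) - 15*sqrt(2)*exp(x))/6 is an antiderivative of f.
Check: d/dx[sqrt(2)*(-2*sqrt(3*x**2 + 4) - 15*sqrt(2)*exp(x))/6] = (-sqrt(2)*x - 5*sqrt(3*x**2 + 4)*exp(x))/sqrt(3*x**2 + 4) = f(x).
F(5) = -5*exp(5) - sqrt(158)/3; F(0) = -5 - 2*sqrt(2)/3.
Integral = F(5) - F(0) = -5*exp(5) - sqrt(158)/3 + 2*sqrt(2)/3 + 5.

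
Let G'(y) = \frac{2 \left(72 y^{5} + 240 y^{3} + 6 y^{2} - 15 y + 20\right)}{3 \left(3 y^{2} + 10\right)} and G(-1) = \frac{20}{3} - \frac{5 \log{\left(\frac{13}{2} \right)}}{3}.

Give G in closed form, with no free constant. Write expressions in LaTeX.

G(y) = 4 y^{4} + \frac{4 y}{3} - \frac{5 \log{\left(\frac{3 y^{2}}{2} + 5 \right)}}{3} + 4

The proposed G(y) is checked by its d/dy: the result must match the given G'(y).
A general antiderivative is 4 y^{4} + \frac{4 y}{3} - \frac{5 \log{\left(\frac{3 y^{2}}{2} + 5 \right)}}{3} + 3 + C.
The condition gives C = \frac{20}{3} - \frac{5 \log{\left(\frac{13}{2} \right)}}{3} - (\frac{17}{3} - \frac{5 \log{\left(\frac{13}{2} \right)}}{3}) = 1.
So G(y) = 4 y^{4} + \frac{4 y}{3} - \frac{5 \log{\left(\frac{3 y^{2}}{2} + 5 \right)}}{3} + 4.
Check: d/dy[4 y^{4} + \frac{4 y}{3} - \frac{5 \log{\left(\frac{3 y^{2}}{2} + 5 \right)}}{3} + 4] = \frac{144 y^{5} + 480 y^{3} + 12 y^{2} - 30 y + 40}{9 y^{2} + 30}, which equals G'(y).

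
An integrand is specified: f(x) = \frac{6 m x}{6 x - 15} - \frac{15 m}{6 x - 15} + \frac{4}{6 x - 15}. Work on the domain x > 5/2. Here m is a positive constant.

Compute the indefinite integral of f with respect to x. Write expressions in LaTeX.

F(x) = \frac{3 m x + 2 \log{\left(2 x - 5 \right)}}{3} + C

The integrand splits into summands that can be handled one at a time.
Check: d/dx[\frac{3 m x + 2 \log{\left(2 x - 5 \right)}}{3}] = \frac{6 m x - 15 m + 4}{6 x - 15}, which equals f(x).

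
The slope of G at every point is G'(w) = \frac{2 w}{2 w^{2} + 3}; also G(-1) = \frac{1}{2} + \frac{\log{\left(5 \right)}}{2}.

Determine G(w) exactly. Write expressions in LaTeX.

G'(w) matches the chain-rule pattern g'(h)*h' with inner function h(w) = 2 w^{2} + 3; substituting u = h(w) collapses the integral.
A general antiderivative is \frac{\log{\left(2 w^{2} + 3 \right)}}{2} + C.
The condition gives C = \frac{1}{2} + \frac{\log{\left(5 \right)}}{2} - (\frac{\log{\left(5 \right)}}{2}) = \frac{1}{2}.
So G(w) = \frac{\log{\left(2 w^{2} + 3 \right)}}{2} + \frac{1}{2}.
Check: d/dw[\frac{\log{\left(2 w^{2} + 3 \right)}}{2} + \frac{1}{2}] = \frac{2 w}{2 w^{2} + 3} = G'(w).

G(w) = \frac{\log{\left(2 w^{2} + 3 \right)}}{2} + \frac{1}{2}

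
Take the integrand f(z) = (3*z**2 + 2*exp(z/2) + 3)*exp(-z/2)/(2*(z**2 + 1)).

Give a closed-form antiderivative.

Since d/dz undoes antidifferentiation here, F'(z) = f(z) is required of F(z).
Check: d/dz[(exp(z/2)*atan(z) - 3)*exp(-z/2)] = (3*z**2 + 2*exp(z/2) + 3)/(2*z**2*exp(z/2) + 2*exp(z/2)), which equals f(z).

An antiderivative is F(z) = (exp(z/2)*atan(z) - 3)*exp(-z/2).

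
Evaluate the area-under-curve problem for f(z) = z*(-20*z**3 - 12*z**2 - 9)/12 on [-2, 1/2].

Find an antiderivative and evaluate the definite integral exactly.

A first test for any F(z): its z-derivative must equal f(z) identically.
F(z) = -z**5/3 - z**4/4 - 3*z**2/8 is an antiderivative of f.
Check: d/dz[-z**5/3 - z**4/4 - 3*z**2/8] = -5*z**4/3 - z**3 - 3*z/4, which equals f(z).
F(1/2) = -23/192; F(-2) = 31/6.
Integral = F(1/2) - F(-2) = -1015/192.

Antiderivative: F(z) = -z**5/3 - z**4/4 - 3*z**2/8; value = -1015/192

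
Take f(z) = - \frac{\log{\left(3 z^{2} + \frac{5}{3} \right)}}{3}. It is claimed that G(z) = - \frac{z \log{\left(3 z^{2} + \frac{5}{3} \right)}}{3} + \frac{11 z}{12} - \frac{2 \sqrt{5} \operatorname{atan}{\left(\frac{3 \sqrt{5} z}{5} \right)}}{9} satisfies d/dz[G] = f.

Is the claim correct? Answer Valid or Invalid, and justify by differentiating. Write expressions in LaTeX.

Invalid: d/dz[G] - f = \frac{1}{4}, which is not 0.

d/dz[G] = \frac{1}{4} - \frac{\log{\left(3 z^{2} + \frac{5}{3} \right)}}{3}
d/dz[G] - f(z) = \frac{1}{4} != 0.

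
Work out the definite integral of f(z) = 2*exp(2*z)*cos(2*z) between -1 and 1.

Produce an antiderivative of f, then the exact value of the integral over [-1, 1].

Antiderivative: F(z) = exp(2*z)*sin(2*z)/2 + exp(2*z)*cos(2*z)/2; value = exp(2)*cos(2)/2 - exp(-2)*cos(2)/2 + exp(-2)*sin(2)/2 + exp(2)*sin(2)/2

An antiderivative F(z) passes only if d/dz[F] lands on f(z) exactly.
F(z) = exp(2*z)*sin(2*z)/2 + exp(2*z)*cos(2*z)/2 is an antiderivative of f.
Check: d/dz[exp(2*z)*sin(2*z)/2 + exp(2*z)*cos(2*z)/2] = 2*exp(2*z)*cos(2*z) = f(z).
F(1) = exp(2)*cos(2)/2 + exp(2)*sin(2)/2; F(-1) = -exp(-2)*sin(2)/2 + exp(-2)*cos(2)/2.
Integral = F(1) - F(-1) = exp(2)*cos(2)/2 - exp(-2)*cos(2)/2 + exp(-2)*sin(2)/2 + exp(2)*sin(2)/2.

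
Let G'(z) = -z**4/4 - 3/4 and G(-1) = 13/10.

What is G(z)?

Whatever form G(z) takes, its d/dz must return the stated G'(z).
A general antiderivative is -z**5/20 - 3*z/4 + C.
The condition gives C = 13/10 - (4/5) = 1/2.
So G(z) = (-z**5 - 15*z + 10)/20.
Check: d/dz[(-z**5 - 15*z + 10)/20] = -z**4/4 - 3/4 = G'(z).

G(z) = (-z**5 - 15*z + 10)/20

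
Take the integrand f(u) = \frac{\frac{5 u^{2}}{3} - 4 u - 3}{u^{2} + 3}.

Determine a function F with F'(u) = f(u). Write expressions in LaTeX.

An antiderivative is F(u) = \frac{5 u}{3} - 2 \log{\left(u^{2} + 3 \right)} - \frac{8 \sqrt{3} \operatorname{atan}{\left(\frac{\sqrt{3} u}{3} \right)}}{3}.

Any candidate F(u) must reproduce f(u) exactly when differentiated.
Check: d/du[\frac{5 u}{3} - 2 \log{\left(u^{2} + 3 \right)} - \frac{8 \sqrt{3} \operatorname{atan}{\left(\frac{\sqrt{3} u}{3} \right)}}{3}] = \frac{5 u^{2} - 12 u - 9}{3 u^{2} + 9}, which equals f(u).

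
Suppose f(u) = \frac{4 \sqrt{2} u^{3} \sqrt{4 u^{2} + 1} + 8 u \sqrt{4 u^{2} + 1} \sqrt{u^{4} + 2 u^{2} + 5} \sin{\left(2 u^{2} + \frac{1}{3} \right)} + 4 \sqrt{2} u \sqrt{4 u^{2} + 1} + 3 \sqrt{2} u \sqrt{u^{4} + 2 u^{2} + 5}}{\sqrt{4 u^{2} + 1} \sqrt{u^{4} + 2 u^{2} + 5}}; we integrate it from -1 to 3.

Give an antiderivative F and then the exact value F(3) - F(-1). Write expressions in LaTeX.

Since d/du undoes antidifferentiation here, F'(u) = f(u) is required of F(u).
F(u) = \frac{3 \sqrt{2} \sqrt{4 u^{2} + 1} + 8 \sqrt{2} \sqrt{u^{4} + 2 u^{2} + 5} - 8 \cos{\left(2 u^{2} + \frac{1}{3} \right)}}{4} is an antiderivative of f.
Check: d/du[\frac{3 \sqrt{2} \sqrt{4 u^{2} + 1} + 8 \sqrt{2} \sqrt{u^{4} + 2 u^{2} + 5} - 8 \cos{\left(2 u^{2} + \frac{1}{3} \right)}}{4}] = \frac{4 \sqrt{2} u^{3} \sqrt{4 u^{2} + 1} + 8 u \sqrt{4 u^{2} + 1} \sqrt{u^{4} + 2 u^{2} + 5} \sin{\left(2 u^{2} + \frac{1}{3} \right)} + 4 \sqrt{2} u \sqrt{4 u^{2} + 1} + 3 \sqrt{2} u \sqrt{u^{4} + 2 u^{2} + 5}}{\sqrt{4 u^{2} + 1} \sqrt{u^{4} + 2 u^{2} + 5}} = f(u).
F(3) = - 2 \cos{\left(\frac{55}{3} \right)} + \frac{3 \sqrt{74}}{4} + 8 \sqrt{13}; F(-1) = - 2 \cos{\left(\frac{7}{3} \right)} + \frac{3 \sqrt{10}}{4} + 8.
Integral = F(3) - F(-1) = -8 - \frac{3 \sqrt{10}}{4} - 2 \cos{\left(\frac{55}{3} \right)} + 2 \cos{\left(\frac{7}{3} \right)} + \frac{3 \sqrt{74}}{4} + 8 \sqrt{13}.

Antiderivative: F(u) = \frac{3 \sqrt{2} \sqrt{4 u^{2} + 1} + 8 \sqrt{2} \sqrt{u^{4} + 2 u^{2} + 5} - 8 \cos{\left(2 u^{2} + \frac{1}{3} \right)}}{4}; value = -8 - \frac{3 \sqrt{10}}{4} - 2 \cos{\left(\frac{55}{3} \right)} + 2 \cos{\left(\frac{7}{3} \right)} + \frac{3 \sqrt{74}}{4} + 8 \sqrt{13}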